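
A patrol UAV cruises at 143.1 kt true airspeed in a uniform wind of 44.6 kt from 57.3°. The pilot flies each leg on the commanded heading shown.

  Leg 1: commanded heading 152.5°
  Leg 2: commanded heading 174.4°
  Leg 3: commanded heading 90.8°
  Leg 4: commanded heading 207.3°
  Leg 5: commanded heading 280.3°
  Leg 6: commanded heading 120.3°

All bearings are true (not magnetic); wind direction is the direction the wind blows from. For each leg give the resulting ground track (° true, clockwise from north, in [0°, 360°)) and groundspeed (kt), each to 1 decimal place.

Leg 1: heading 152.5°; drift +16.8° → track 169.3°, groundspeed 153.7 kt
Leg 2: heading 174.4°; drift +13.7° → track 188.1°, groundspeed 168.2 kt
Leg 3: heading 90.8°; drift +13.1° → track 103.9°, groundspeed 108.7 kt
Leg 4: heading 207.3°; drift +7.0° → track 214.3°, groundspeed 183.1 kt
Leg 5: heading 280.3°; drift -9.8° → track 270.5°, groundspeed 178.3 kt
Leg 6: heading 120.3°; drift +17.9° → track 138.2°, groundspeed 129.1 kt

Leg 1: track=169.3°, groundspeed=153.7 kt
Leg 2: track=188.1°, groundspeed=168.2 kt
Leg 3: track=103.9°, groundspeed=108.7 kt
Leg 4: track=214.3°, groundspeed=183.1 kt
Leg 5: track=270.5°, groundspeed=178.3 kt
Leg 6: track=138.2°, groundspeed=129.1 kt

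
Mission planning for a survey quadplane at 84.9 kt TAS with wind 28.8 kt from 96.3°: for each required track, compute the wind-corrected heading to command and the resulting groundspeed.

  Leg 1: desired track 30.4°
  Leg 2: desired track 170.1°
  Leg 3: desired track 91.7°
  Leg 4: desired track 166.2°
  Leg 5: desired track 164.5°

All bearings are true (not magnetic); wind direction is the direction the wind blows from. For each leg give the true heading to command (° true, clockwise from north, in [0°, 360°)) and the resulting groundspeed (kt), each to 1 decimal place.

Leg 1: desired track 30.4°; wind correction +18.0° → command heading 48.4°, groundspeed 69.0 kt
Leg 2: desired track 170.1°; wind correction -19.0° → command heading 151.1°, groundspeed 72.2 kt
Leg 3: desired track 91.7°; wind correction +1.6° → command heading 93.3°, groundspeed 56.2 kt
Leg 4: desired track 166.2°; wind correction -18.6° → command heading 147.6°, groundspeed 70.6 kt
Leg 5: desired track 164.5°; wind correction -18.4° → command heading 146.1°, groundspeed 69.9 kt

Leg 1: heading=48.4°, groundspeed=69.0 kt
Leg 2: heading=151.1°, groundspeed=72.2 kt
Leg 3: heading=93.3°, groundspeed=56.2 kt
Leg 4: heading=147.6°, groundspeed=70.6 kt
Leg 5: heading=146.1°, groundspeed=69.9 kt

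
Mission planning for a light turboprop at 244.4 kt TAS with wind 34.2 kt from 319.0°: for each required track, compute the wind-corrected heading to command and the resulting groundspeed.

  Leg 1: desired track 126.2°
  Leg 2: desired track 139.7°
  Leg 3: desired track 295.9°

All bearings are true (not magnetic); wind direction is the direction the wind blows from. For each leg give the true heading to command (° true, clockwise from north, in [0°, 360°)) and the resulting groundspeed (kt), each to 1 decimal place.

Leg 1: heading=124.4°, groundspeed=277.6 kt
Leg 2: heading=139.8°, groundspeed=278.6 kt
Leg 3: heading=299.0°, groundspeed=212.6 kt

Leg 1: desired track 126.2°; wind correction -1.8° → command heading 124.4°, groundspeed 277.6 kt
Leg 2: desired track 139.7°; wind correction +0.1° → command heading 139.8°, groundspeed 278.6 kt
Leg 3: desired track 295.9°; wind correction +3.1° → command heading 299.0°, groundspeed 212.6 kt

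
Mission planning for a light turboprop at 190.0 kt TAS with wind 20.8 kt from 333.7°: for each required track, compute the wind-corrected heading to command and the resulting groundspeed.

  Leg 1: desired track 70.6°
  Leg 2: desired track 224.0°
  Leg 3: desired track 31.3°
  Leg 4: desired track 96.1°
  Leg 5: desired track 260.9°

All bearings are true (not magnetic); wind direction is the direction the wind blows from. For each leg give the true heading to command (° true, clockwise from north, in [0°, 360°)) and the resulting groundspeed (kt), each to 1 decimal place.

Leg 1: heading=64.4°, groundspeed=191.4 kt
Leg 2: heading=229.9°, groundspeed=196.0 kt
Leg 3: heading=26.0°, groundspeed=178.0 kt
Leg 4: heading=90.8°, groundspeed=200.3 kt
Leg 5: heading=266.9°, groundspeed=182.8 kt

Leg 1: desired track 70.6°; wind correction -6.2° → command heading 64.4°, groundspeed 191.4 kt
Leg 2: desired track 224.0°; wind correction +5.9° → command heading 229.9°, groundspeed 196.0 kt
Leg 3: desired track 31.3°; wind correction -5.3° → command heading 26.0°, groundspeed 178.0 kt
Leg 4: desired track 96.1°; wind correction -5.3° → command heading 90.8°, groundspeed 200.3 kt
Leg 5: desired track 260.9°; wind correction +6.0° → command heading 266.9°, groundspeed 182.8 kt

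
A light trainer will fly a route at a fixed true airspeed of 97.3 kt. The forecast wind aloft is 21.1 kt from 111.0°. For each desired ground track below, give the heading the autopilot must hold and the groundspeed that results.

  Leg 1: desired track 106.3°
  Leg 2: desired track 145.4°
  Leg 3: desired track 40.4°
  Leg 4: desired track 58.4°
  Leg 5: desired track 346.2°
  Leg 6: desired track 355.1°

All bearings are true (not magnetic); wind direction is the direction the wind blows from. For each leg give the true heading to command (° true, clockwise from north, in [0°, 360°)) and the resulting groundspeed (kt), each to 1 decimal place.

Leg 1: heading=107.3°, groundspeed=76.3 kt
Leg 2: heading=138.4°, groundspeed=79.2 kt
Leg 3: heading=52.2°, groundspeed=88.2 kt
Leg 4: heading=68.3°, groundspeed=83.0 kt
Leg 5: heading=356.5°, groundspeed=107.8 kt
Leg 6: heading=6.3°, groundspeed=104.6 kt

Leg 1: desired track 106.3°; wind correction +1.0° → command heading 107.3°, groundspeed 76.3 kt
Leg 2: desired track 145.4°; wind correction -7.0° → command heading 138.4°, groundspeed 79.2 kt
Leg 3: desired track 40.4°; wind correction +11.8° → command heading 52.2°, groundspeed 88.2 kt
Leg 4: desired track 58.4°; wind correction +9.9° → command heading 68.3°, groundspeed 83.0 kt
Leg 5: desired track 346.2°; wind correction +10.3° → command heading 356.5°, groundspeed 107.8 kt
Leg 6: desired track 355.1°; wind correction +11.2° → command heading 6.3°, groundspeed 104.6 kt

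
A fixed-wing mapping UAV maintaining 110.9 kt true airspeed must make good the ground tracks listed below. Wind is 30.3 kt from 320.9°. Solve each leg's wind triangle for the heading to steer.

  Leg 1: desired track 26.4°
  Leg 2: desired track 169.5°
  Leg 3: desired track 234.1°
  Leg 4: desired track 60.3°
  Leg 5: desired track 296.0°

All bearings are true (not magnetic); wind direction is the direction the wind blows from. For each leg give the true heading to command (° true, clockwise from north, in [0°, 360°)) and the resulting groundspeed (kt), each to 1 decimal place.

Leg 1: desired track 26.4°; wind correction -14.4° → command heading 12.0°, groundspeed 94.9 kt
Leg 2: desired track 169.5°; wind correction +7.5° → command heading 177.0°, groundspeed 136.6 kt
Leg 3: desired track 234.1°; wind correction +15.8° → command heading 249.9°, groundspeed 105.0 kt
Leg 4: desired track 60.3°; wind correction -15.6° → command heading 44.7°, groundspeed 111.7 kt
Leg 5: desired track 296.0°; wind correction +6.6° → command heading 302.6°, groundspeed 82.7 kt

Leg 1: heading=12.0°, groundspeed=94.9 kt
Leg 2: heading=177.0°, groundspeed=136.6 kt
Leg 3: heading=249.9°, groundspeed=105.0 kt
Leg 4: heading=44.7°, groundspeed=111.7 kt
Leg 5: heading=302.6°, groundspeed=82.7 kt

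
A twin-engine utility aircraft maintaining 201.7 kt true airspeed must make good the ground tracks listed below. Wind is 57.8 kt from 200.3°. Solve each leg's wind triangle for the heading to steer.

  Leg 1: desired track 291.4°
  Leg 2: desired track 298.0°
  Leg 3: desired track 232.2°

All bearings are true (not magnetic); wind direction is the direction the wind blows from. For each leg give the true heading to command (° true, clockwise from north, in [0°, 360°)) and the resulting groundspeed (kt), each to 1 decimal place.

Leg 1: desired track 291.4°; wind correction -16.6° → command heading 274.8°, groundspeed 194.4 kt
Leg 2: desired track 298.0°; wind correction -16.5° → command heading 281.5°, groundspeed 201.1 kt
Leg 3: desired track 232.2°; wind correction -8.7° → command heading 223.5°, groundspeed 150.3 kt

Leg 1: heading=274.8°, groundspeed=194.4 kt
Leg 2: heading=281.5°, groundspeed=201.1 kt
Leg 3: heading=223.5°, groundspeed=150.3 kt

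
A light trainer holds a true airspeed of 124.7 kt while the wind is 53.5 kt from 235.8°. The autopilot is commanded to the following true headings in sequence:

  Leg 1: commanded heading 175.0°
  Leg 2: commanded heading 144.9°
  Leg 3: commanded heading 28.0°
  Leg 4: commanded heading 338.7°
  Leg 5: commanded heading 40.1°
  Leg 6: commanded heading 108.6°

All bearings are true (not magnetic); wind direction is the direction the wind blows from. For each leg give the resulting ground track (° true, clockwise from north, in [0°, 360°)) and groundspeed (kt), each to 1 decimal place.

Leg 1: heading 175.0°; drift -25.3° → track 149.7°, groundspeed 109.1 kt
Leg 2: heading 144.9°; drift -23.1° → track 121.8°, groundspeed 136.5 kt
Leg 3: heading 28.0°; drift +8.3° → track 36.3°, groundspeed 173.8 kt
Leg 4: heading 338.7°; drift +20.9° → track 359.6°, groundspeed 146.3 kt
Leg 5: heading 40.1°; drift +4.7° → track 44.8°, groundspeed 176.8 kt
Leg 6: heading 108.6°; drift -15.2° → track 93.4°, groundspeed 162.7 kt

Leg 1: track=149.7°, groundspeed=109.1 kt
Leg 2: track=121.8°, groundspeed=136.5 kt
Leg 3: track=36.3°, groundspeed=173.8 kt
Leg 4: track=359.6°, groundspeed=146.3 kt
Leg 5: track=44.8°, groundspeed=176.8 kt
Leg 6: track=93.4°, groundspeed=162.7 kt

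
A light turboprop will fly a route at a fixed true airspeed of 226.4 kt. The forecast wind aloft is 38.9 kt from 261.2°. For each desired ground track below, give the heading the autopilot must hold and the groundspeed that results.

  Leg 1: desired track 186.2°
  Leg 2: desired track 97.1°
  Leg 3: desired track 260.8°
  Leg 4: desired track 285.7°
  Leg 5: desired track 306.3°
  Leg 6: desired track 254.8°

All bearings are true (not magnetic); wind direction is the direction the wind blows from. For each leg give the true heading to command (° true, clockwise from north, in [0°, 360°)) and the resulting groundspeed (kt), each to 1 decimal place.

Leg 1: desired track 186.2°; wind correction +9.6° → command heading 195.8°, groundspeed 213.2 kt
Leg 2: desired track 97.1°; wind correction +2.7° → command heading 99.8°, groundspeed 263.6 kt
Leg 3: desired track 260.8°; wind correction +0.1° → command heading 260.9°, groundspeed 187.5 kt
Leg 4: desired track 285.7°; wind correction -4.1° → command heading 281.6°, groundspeed 190.4 kt
Leg 5: desired track 306.3°; wind correction -7.0° → command heading 299.3°, groundspeed 197.3 kt
Leg 6: desired track 254.8°; wind correction +1.1° → command heading 255.9°, groundspeed 187.7 kt

Leg 1: heading=195.8°, groundspeed=213.2 kt
Leg 2: heading=99.8°, groundspeed=263.6 kt
Leg 3: heading=260.9°, groundspeed=187.5 kt
Leg 4: heading=281.6°, groundspeed=190.4 kt
Leg 5: heading=299.3°, groundspeed=197.3 kt
Leg 6: heading=255.9°, groundspeed=187.7 kt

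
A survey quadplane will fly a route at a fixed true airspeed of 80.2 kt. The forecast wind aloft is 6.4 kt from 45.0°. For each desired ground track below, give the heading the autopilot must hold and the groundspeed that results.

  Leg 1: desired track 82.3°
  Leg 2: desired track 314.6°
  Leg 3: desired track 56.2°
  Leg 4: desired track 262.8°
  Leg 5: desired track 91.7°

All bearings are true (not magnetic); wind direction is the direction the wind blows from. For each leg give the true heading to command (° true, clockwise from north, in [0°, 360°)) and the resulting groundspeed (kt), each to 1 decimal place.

Leg 1: heading=79.5°, groundspeed=75.0 kt
Leg 2: heading=319.2°, groundspeed=80.0 kt
Leg 3: heading=55.3°, groundspeed=73.9 kt
Leg 4: heading=265.6°, groundspeed=85.2 kt
Leg 5: heading=88.4°, groundspeed=75.7 kt

Leg 1: desired track 82.3°; wind correction -2.8° → command heading 79.5°, groundspeed 75.0 kt
Leg 2: desired track 314.6°; wind correction +4.6° → command heading 319.2°, groundspeed 80.0 kt
Leg 3: desired track 56.2°; wind correction -0.9° → command heading 55.3°, groundspeed 73.9 kt
Leg 4: desired track 262.8°; wind correction +2.8° → command heading 265.6°, groundspeed 85.2 kt
Leg 5: desired track 91.7°; wind correction -3.3° → command heading 88.4°, groundspeed 75.7 kt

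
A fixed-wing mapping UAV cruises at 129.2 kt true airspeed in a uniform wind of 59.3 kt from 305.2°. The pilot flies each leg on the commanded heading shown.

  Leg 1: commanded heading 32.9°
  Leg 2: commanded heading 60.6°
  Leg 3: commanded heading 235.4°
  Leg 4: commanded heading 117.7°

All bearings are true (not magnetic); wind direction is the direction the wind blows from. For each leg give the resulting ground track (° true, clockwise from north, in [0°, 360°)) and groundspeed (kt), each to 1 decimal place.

Leg 1: track=57.9°, groundspeed=140.0 kt
Leg 2: track=79.7°, groundspeed=163.7 kt
Leg 3: track=208.3°, groundspeed=122.1 kt
Leg 4: track=120.1°, groundspeed=188.2 kt

Leg 1: heading 32.9°; drift +25.0° → track 57.9°, groundspeed 140.0 kt
Leg 2: heading 60.6°; drift +19.1° → track 79.7°, groundspeed 163.7 kt
Leg 3: heading 235.4°; drift -27.1° → track 208.3°, groundspeed 122.1 kt
Leg 4: heading 117.7°; drift +2.4° → track 120.1°, groundspeed 188.2 kt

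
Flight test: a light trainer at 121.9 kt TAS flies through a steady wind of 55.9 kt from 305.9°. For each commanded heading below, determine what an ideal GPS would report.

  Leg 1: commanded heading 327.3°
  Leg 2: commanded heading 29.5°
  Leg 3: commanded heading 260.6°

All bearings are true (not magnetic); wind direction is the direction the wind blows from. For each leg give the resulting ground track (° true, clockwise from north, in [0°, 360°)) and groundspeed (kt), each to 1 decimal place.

Leg 1: heading 327.3°; drift +16.3° → track 343.6°, groundspeed 72.8 kt
Leg 2: heading 29.5°; drift +25.7° → track 55.2°, groundspeed 128.3 kt
Leg 3: heading 260.6°; drift -25.7° → track 234.9°, groundspeed 91.6 kt

Leg 1: track=343.6°, groundspeed=72.8 kt
Leg 2: track=55.2°, groundspeed=128.3 kt
Leg 3: track=234.9°, groundspeed=91.6 kt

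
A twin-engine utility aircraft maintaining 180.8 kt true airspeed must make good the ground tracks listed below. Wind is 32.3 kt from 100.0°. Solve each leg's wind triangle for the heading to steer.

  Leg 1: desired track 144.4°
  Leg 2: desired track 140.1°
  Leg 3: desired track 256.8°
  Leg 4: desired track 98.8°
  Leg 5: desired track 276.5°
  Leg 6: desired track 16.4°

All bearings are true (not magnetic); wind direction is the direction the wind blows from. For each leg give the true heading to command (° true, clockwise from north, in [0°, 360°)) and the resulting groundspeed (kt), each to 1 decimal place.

Leg 1: heading=137.2°, groundspeed=156.3 kt
Leg 2: heading=133.5°, groundspeed=154.9 kt
Leg 3: heading=252.8°, groundspeed=210.0 kt
Leg 4: heading=99.0°, groundspeed=148.5 kt
Leg 5: heading=275.9°, groundspeed=213.0 kt
Leg 6: heading=26.6°, groundspeed=174.3 kt

Leg 1: desired track 144.4°; wind correction -7.2° → command heading 137.2°, groundspeed 156.3 kt
Leg 2: desired track 140.1°; wind correction -6.6° → command heading 133.5°, groundspeed 154.9 kt
Leg 3: desired track 256.8°; wind correction -4.0° → command heading 252.8°, groundspeed 210.0 kt
Leg 4: desired track 98.8°; wind correction +0.2° → command heading 99.0°, groundspeed 148.5 kt
Leg 5: desired track 276.5°; wind correction -0.6° → command heading 275.9°, groundspeed 213.0 kt
Leg 6: desired track 16.4°; wind correction +10.2° → command heading 26.6°, groundspeed 174.3 kt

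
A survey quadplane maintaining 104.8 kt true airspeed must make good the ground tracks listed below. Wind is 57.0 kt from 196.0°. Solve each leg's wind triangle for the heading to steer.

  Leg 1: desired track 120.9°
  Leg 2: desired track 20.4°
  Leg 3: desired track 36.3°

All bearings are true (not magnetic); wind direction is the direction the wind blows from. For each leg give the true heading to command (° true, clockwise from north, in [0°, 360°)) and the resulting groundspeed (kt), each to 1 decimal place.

Leg 1: heading=152.6°, groundspeed=74.5 kt
Leg 2: heading=22.8°, groundspeed=161.5 kt
Leg 3: heading=47.2°, groundspeed=156.4 kt

Leg 1: desired track 120.9°; wind correction +31.7° → command heading 152.6°, groundspeed 74.5 kt
Leg 2: desired track 20.4°; wind correction +2.4° → command heading 22.8°, groundspeed 161.5 kt
Leg 3: desired track 36.3°; wind correction +10.9° → command heading 47.2°, groundspeed 156.4 kt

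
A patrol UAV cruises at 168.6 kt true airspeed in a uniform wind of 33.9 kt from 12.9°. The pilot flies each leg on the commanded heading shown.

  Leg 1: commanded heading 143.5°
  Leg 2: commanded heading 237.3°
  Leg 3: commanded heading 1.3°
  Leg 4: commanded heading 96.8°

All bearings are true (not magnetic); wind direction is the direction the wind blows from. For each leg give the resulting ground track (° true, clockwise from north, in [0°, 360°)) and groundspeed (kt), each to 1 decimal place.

Leg 1: track=151.2°, groundspeed=192.4 kt
Leg 2: track=230.3°, groundspeed=194.3 kt
Leg 3: track=358.4°, groundspeed=135.6 kt
Leg 4: track=108.3°, groundspeed=168.4 kt

Leg 1: heading 143.5°; drift +7.7° → track 151.2°, groundspeed 192.4 kt
Leg 2: heading 237.3°; drift -7.0° → track 230.3°, groundspeed 194.3 kt
Leg 3: heading 1.3°; drift -2.9° → track 358.4°, groundspeed 135.6 kt
Leg 4: heading 96.8°; drift +11.5° → track 108.3°, groundspeed 168.4 kt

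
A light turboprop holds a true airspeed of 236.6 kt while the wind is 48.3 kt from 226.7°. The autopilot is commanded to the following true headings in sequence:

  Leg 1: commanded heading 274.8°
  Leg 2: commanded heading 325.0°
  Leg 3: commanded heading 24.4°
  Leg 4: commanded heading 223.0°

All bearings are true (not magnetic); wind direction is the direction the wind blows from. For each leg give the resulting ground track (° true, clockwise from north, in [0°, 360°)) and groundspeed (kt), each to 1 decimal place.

Leg 1: track=284.8°, groundspeed=207.5 kt
Leg 2: track=336.1°, groundspeed=248.2 kt
Leg 3: track=28.1°, groundspeed=281.9 kt
Leg 4: track=222.1°, groundspeed=188.4 kt

Leg 1: heading 274.8°; drift +10.0° → track 284.8°, groundspeed 207.5 kt
Leg 2: heading 325.0°; drift +11.1° → track 336.1°, groundspeed 248.2 kt
Leg 3: heading 24.4°; drift +3.7° → track 28.1°, groundspeed 281.9 kt
Leg 4: heading 223.0°; drift -0.9° → track 222.1°, groundspeed 188.4 kt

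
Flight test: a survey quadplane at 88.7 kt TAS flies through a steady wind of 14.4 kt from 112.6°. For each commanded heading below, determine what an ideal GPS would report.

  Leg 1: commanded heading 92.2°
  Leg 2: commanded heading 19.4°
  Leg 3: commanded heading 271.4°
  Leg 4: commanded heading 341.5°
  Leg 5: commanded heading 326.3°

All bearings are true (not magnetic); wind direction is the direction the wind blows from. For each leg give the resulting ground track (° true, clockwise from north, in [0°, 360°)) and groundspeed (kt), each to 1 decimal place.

Leg 1: heading 92.2°; drift -3.8° → track 88.4°, groundspeed 75.4 kt
Leg 2: heading 19.4°; drift -9.1° → track 10.3°, groundspeed 90.7 kt
Leg 3: heading 271.4°; drift +2.9° → track 274.3°, groundspeed 102.3 kt
Leg 4: heading 341.5°; drift -6.3° → track 335.2°, groundspeed 98.8 kt
Leg 5: heading 326.3°; drift -4.5° → track 321.8°, groundspeed 101.0 kt

Leg 1: track=88.4°, groundspeed=75.4 kt
Leg 2: track=10.3°, groundspeed=90.7 kt
Leg 3: track=274.3°, groundspeed=102.3 kt
Leg 4: track=335.2°, groundspeed=98.8 kt
Leg 5: track=321.8°, groundspeed=101.0 kt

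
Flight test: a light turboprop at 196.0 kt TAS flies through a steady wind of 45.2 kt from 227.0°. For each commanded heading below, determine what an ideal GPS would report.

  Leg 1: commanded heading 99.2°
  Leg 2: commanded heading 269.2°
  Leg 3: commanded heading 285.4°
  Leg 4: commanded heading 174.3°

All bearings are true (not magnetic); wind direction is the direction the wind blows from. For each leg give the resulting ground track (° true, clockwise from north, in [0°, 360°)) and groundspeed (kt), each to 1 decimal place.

Leg 1: track=90.1°, groundspeed=226.5 kt
Leg 2: track=279.8°, groundspeed=165.3 kt
Leg 3: track=298.0°, groundspeed=176.6 kt
Leg 4: track=162.3°, groundspeed=172.4 kt

Leg 1: heading 99.2°; drift -9.1° → track 90.1°, groundspeed 226.5 kt
Leg 2: heading 269.2°; drift +10.6° → track 279.8°, groundspeed 165.3 kt
Leg 3: heading 285.4°; drift +12.6° → track 298.0°, groundspeed 176.6 kt
Leg 4: heading 174.3°; drift -12.0° → track 162.3°, groundspeed 172.4 kt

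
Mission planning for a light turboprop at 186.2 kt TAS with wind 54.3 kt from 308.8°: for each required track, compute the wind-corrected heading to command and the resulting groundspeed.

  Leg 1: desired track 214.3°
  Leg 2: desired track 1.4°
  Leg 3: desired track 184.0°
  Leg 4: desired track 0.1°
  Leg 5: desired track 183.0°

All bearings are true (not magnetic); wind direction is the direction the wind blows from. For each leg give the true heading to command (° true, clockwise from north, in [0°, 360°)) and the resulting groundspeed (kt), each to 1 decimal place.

Leg 1: desired track 214.3°; wind correction +16.9° → command heading 231.2°, groundspeed 182.4 kt
Leg 2: desired track 1.4°; wind correction -13.4° → command heading 348.0°, groundspeed 148.2 kt
Leg 3: desired track 184.0°; wind correction +13.9° → command heading 197.9°, groundspeed 211.8 kt
Leg 4: desired track 0.1°; wind correction -13.2° → command heading 346.9°, groundspeed 147.4 kt
Leg 5: desired track 183.0°; wind correction +13.7° → command heading 196.7°, groundspeed 212.7 kt

Leg 1: heading=231.2°, groundspeed=182.4 kt
Leg 2: heading=348.0°, groundspeed=148.2 kt
Leg 3: heading=197.9°, groundspeed=211.8 kt
Leg 4: heading=346.9°, groundspeed=147.4 kt
Leg 5: heading=196.7°, groundspeed=212.7 kt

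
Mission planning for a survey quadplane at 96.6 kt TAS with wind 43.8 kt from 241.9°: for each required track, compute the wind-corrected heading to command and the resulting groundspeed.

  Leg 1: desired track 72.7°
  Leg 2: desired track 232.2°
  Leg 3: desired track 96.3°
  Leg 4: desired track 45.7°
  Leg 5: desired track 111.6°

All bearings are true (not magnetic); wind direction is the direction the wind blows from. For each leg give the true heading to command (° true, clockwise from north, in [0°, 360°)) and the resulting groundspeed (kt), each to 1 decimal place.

Leg 1: desired track 72.7°; wind correction +4.9° → command heading 77.6°, groundspeed 139.3 kt
Leg 2: desired track 232.2°; wind correction +4.4° → command heading 236.6°, groundspeed 53.1 kt
Leg 3: desired track 96.3°; wind correction +14.8° → command heading 111.1°, groundspeed 129.5 kt
Leg 4: desired track 45.7°; wind correction -7.3° → command heading 38.4°, groundspeed 137.9 kt
Leg 5: desired track 111.6°; wind correction +20.2° → command heading 131.8°, groundspeed 119.0 kt

Leg 1: heading=77.6°, groundspeed=139.3 kt
Leg 2: heading=236.6°, groundspeed=53.1 kt
Leg 3: heading=111.1°, groundspeed=129.5 kt
Leg 4: heading=38.4°, groundspeed=137.9 kt
Leg 5: heading=131.8°, groundspeed=119.0 kt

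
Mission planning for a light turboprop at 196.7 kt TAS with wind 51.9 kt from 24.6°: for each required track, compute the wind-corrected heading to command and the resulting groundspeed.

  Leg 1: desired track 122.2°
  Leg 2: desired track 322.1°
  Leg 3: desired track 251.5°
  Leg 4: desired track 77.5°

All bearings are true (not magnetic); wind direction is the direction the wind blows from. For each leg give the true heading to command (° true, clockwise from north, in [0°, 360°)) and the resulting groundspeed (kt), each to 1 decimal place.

Leg 1: heading=107.0°, groundspeed=196.7 kt
Leg 2: heading=335.6°, groundspeed=167.3 kt
Leg 3: heading=262.6°, groundspeed=228.5 kt
Leg 4: heading=65.4°, groundspeed=161.0 kt

Leg 1: desired track 122.2°; wind correction -15.2° → command heading 107.0°, groundspeed 196.7 kt
Leg 2: desired track 322.1°; wind correction +13.5° → command heading 335.6°, groundspeed 167.3 kt
Leg 3: desired track 251.5°; wind correction +11.1° → command heading 262.6°, groundspeed 228.5 kt
Leg 4: desired track 77.5°; wind correction -12.1° → command heading 65.4°, groundspeed 161.0 kt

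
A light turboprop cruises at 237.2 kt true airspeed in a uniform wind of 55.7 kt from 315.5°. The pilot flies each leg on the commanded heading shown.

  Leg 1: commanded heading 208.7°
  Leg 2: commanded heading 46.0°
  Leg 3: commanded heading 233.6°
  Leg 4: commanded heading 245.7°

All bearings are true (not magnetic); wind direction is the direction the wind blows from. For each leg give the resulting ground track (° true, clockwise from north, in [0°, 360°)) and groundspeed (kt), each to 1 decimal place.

Leg 1: track=196.8°, groundspeed=258.9 kt
Leg 2: track=59.2°, groundspeed=244.1 kt
Leg 3: track=220.1°, groundspeed=235.9 kt
Leg 4: track=232.2°, groundspeed=224.1 kt

Leg 1: heading 208.7°; drift -11.9° → track 196.8°, groundspeed 258.9 kt
Leg 2: heading 46.0°; drift +13.2° → track 59.2°, groundspeed 244.1 kt
Leg 3: heading 233.6°; drift -13.5° → track 220.1°, groundspeed 235.9 kt
Leg 4: heading 245.7°; drift -13.5° → track 232.2°, groundspeed 224.1 kt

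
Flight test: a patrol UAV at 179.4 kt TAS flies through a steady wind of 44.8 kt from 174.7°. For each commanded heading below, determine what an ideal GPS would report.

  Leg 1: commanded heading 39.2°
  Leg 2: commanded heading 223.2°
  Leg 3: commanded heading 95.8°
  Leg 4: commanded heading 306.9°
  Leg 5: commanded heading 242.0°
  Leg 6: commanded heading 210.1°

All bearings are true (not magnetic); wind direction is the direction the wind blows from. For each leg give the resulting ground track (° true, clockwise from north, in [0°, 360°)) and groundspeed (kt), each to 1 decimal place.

Leg 1: track=30.7°, groundspeed=213.7 kt
Leg 2: track=235.8°, groundspeed=153.4 kt
Leg 3: track=81.4°, groundspeed=176.3 kt
Leg 4: track=315.9°, groundspeed=212.1 kt
Leg 5: track=256.3°, groundspeed=167.3 kt
Leg 6: track=220.4°, groundspeed=145.2 kt

Leg 1: heading 39.2°; drift -8.5° → track 30.7°, groundspeed 213.7 kt
Leg 2: heading 223.2°; drift +12.6° → track 235.8°, groundspeed 153.4 kt
Leg 3: heading 95.8°; drift -14.4° → track 81.4°, groundspeed 176.3 kt
Leg 4: heading 306.9°; drift +9.0° → track 315.9°, groundspeed 212.1 kt
Leg 5: heading 242.0°; drift +14.3° → track 256.3°, groundspeed 167.3 kt
Leg 6: heading 210.1°; drift +10.3° → track 220.4°, groundspeed 145.2 kt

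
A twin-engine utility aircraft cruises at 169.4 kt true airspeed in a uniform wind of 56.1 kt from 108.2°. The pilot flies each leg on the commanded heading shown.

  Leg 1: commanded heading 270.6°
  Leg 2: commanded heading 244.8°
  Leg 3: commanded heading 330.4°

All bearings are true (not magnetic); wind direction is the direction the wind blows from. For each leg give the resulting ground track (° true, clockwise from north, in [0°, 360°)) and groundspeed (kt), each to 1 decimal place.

Leg 1: track=275.0°, groundspeed=223.5 kt
Leg 2: track=255.2°, groundspeed=213.7 kt
Leg 3: track=320.3°, groundspeed=214.3 kt

Leg 1: heading 270.6°; drift +4.4° → track 275.0°, groundspeed 223.5 kt
Leg 2: heading 244.8°; drift +10.4° → track 255.2°, groundspeed 213.7 kt
Leg 3: heading 330.4°; drift -10.1° → track 320.3°, groundspeed 214.3 kt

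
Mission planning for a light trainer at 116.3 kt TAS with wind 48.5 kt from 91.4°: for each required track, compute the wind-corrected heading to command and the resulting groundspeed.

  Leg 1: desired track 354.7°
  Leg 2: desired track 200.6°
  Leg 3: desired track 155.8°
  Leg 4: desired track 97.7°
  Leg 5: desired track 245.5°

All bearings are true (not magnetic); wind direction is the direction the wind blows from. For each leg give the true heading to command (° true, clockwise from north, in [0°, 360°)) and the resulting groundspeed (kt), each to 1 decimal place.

Leg 1: heading=19.2°, groundspeed=111.5 kt
Leg 2: heading=177.4°, groundspeed=122.9 kt
Leg 3: heading=133.7°, groundspeed=86.8 kt
Leg 4: heading=95.1°, groundspeed=68.0 kt
Leg 5: heading=235.0°, groundspeed=158.0 kt

Leg 1: desired track 354.7°; wind correction +24.5° → command heading 19.2°, groundspeed 111.5 kt
Leg 2: desired track 200.6°; wind correction -23.2° → command heading 177.4°, groundspeed 122.9 kt
Leg 3: desired track 155.8°; wind correction -22.1° → command heading 133.7°, groundspeed 86.8 kt
Leg 4: desired track 97.7°; wind correction -2.6° → command heading 95.1°, groundspeed 68.0 kt
Leg 5: desired track 245.5°; wind correction -10.5° → command heading 235.0°, groundspeed 158.0 kt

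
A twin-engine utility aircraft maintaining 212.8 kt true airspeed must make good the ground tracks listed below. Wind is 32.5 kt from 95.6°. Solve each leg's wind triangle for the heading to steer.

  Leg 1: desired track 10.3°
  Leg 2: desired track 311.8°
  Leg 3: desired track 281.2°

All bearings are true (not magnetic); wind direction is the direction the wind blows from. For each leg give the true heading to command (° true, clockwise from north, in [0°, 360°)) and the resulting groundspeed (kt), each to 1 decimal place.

Leg 1: desired track 10.3°; wind correction +8.8° → command heading 19.1°, groundspeed 207.7 kt
Leg 2: desired track 311.8°; wind correction +5.2° → command heading 317.0°, groundspeed 238.2 kt
Leg 3: desired track 281.2°; wind correction +0.9° → command heading 282.1°, groundspeed 245.1 kt

Leg 1: heading=19.1°, groundspeed=207.7 kt
Leg 2: heading=317.0°, groundspeed=238.2 kt
Leg 3: heading=282.1°, groundspeed=245.1 kt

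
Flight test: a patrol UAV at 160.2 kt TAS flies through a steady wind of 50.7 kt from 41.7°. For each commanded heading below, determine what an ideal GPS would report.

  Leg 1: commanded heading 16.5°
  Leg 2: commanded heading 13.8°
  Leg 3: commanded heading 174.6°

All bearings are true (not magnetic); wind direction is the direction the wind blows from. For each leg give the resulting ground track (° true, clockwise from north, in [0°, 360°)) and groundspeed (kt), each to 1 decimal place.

Leg 1: heading 16.5°; drift -10.7° → track 5.8°, groundspeed 116.3 kt
Leg 2: heading 13.8°; drift -11.6° → track 2.2°, groundspeed 117.8 kt
Leg 3: heading 174.6°; drift +10.8° → track 185.4°, groundspeed 198.2 kt

Leg 1: track=5.8°, groundspeed=116.3 kt
Leg 2: track=2.2°, groundspeed=117.8 kt
Leg 3: track=185.4°, groundspeed=198.2 kt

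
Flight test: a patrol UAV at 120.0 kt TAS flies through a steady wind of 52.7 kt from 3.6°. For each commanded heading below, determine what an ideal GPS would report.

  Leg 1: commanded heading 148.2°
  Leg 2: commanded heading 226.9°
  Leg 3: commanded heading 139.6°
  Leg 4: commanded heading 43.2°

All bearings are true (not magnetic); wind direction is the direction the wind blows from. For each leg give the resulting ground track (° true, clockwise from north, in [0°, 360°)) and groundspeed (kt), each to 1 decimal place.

Leg 1: track=158.8°, groundspeed=165.8 kt
Leg 2: track=214.0°, groundspeed=162.4 kt
Leg 3: track=152.7°, groundspeed=162.1 kt
Leg 4: track=66.1°, groundspeed=86.2 kt

Leg 1: heading 148.2°; drift +10.6° → track 158.8°, groundspeed 165.8 kt
Leg 2: heading 226.9°; drift -12.9° → track 214.0°, groundspeed 162.4 kt
Leg 3: heading 139.6°; drift +13.1° → track 152.7°, groundspeed 162.1 kt
Leg 4: heading 43.2°; drift +22.9° → track 66.1°, groundspeed 86.2 kt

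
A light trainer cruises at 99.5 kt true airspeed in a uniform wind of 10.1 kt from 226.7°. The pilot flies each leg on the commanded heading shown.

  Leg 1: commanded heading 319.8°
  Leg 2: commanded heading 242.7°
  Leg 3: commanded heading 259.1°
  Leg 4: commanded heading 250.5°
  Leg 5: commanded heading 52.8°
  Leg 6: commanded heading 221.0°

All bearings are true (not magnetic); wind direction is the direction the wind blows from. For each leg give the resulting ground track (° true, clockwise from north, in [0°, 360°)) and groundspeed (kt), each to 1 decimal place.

Leg 1: track=325.6°, groundspeed=100.6 kt
Leg 2: track=244.5°, groundspeed=89.8 kt
Leg 3: track=262.5°, groundspeed=91.1 kt
Leg 4: track=253.1°, groundspeed=90.4 kt
Leg 5: track=52.2°, groundspeed=109.5 kt
Leg 6: track=220.4°, groundspeed=89.5 kt

Leg 1: heading 319.8°; drift +5.8° → track 325.6°, groundspeed 100.6 kt
Leg 2: heading 242.7°; drift +1.8° → track 244.5°, groundspeed 89.8 kt
Leg 3: heading 259.1°; drift +3.4° → track 262.5°, groundspeed 91.1 kt
Leg 4: heading 250.5°; drift +2.6° → track 253.1°, groundspeed 90.4 kt
Leg 5: heading 52.8°; drift -0.6° → track 52.2°, groundspeed 109.5 kt
Leg 6: heading 221.0°; drift -0.6° → track 220.4°, groundspeed 89.5 kt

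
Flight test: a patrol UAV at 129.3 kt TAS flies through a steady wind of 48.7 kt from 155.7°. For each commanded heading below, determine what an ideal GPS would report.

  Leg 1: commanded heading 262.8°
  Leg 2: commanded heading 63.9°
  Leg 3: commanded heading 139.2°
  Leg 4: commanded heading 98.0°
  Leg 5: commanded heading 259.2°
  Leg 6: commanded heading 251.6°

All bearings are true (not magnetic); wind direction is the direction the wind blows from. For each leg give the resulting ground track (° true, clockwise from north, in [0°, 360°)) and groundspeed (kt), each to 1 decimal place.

Leg 1: heading 262.8°; drift +18.0° → track 280.8°, groundspeed 151.0 kt
Leg 2: heading 63.9°; drift -20.4° → track 43.5°, groundspeed 139.6 kt
Leg 3: heading 139.2°; drift -9.5° → track 129.7°, groundspeed 83.8 kt
Leg 4: heading 98.0°; drift -21.7° → track 76.3°, groundspeed 111.2 kt
Leg 5: heading 259.2°; drift +18.6° → track 277.8°, groundspeed 148.4 kt
Leg 6: heading 251.6°; drift +19.8° → track 271.4°, groundspeed 142.8 kt

Leg 1: track=280.8°, groundspeed=151.0 kt
Leg 2: track=43.5°, groundspeed=139.6 kt
Leg 3: track=129.7°, groundspeed=83.8 kt
Leg 4: track=76.3°, groundspeed=111.2 kt
Leg 5: track=277.8°, groundspeed=148.4 kt
Leg 6: track=271.4°, groundspeed=142.8 kt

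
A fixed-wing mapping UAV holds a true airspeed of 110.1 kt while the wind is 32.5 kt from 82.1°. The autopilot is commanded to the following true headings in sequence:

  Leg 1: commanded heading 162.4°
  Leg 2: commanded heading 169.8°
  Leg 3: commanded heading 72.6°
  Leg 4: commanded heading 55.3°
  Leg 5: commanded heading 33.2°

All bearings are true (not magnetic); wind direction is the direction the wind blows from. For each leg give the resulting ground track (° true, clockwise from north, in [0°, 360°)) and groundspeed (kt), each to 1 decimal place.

Leg 1: track=179.4°, groundspeed=109.4 kt
Leg 2: track=186.4°, groundspeed=113.5 kt
Leg 3: track=68.7°, groundspeed=78.2 kt
Leg 4: track=45.1°, groundspeed=82.4 kt
Leg 5: track=17.8°, groundspeed=92.1 kt

Leg 1: heading 162.4°; drift +17.0° → track 179.4°, groundspeed 109.4 kt
Leg 2: heading 169.8°; drift +16.6° → track 186.4°, groundspeed 113.5 kt
Leg 3: heading 72.6°; drift -3.9° → track 68.7°, groundspeed 78.2 kt
Leg 4: heading 55.3°; drift -10.2° → track 45.1°, groundspeed 82.4 kt
Leg 5: heading 33.2°; drift -15.4° → track 17.8°, groundspeed 92.1 kt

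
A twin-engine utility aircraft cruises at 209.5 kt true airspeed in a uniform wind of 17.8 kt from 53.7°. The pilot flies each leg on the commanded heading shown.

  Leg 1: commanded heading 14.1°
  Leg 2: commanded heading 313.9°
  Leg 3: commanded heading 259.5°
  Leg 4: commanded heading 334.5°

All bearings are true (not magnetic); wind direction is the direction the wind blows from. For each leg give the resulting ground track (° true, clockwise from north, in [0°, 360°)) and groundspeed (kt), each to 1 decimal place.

Leg 1: heading 14.1°; drift -3.3° → track 10.8°, groundspeed 196.1 kt
Leg 2: heading 313.9°; drift -4.7° → track 309.2°, groundspeed 213.3 kt
Leg 3: heading 259.5°; drift -2.0° → track 257.5°, groundspeed 225.7 kt
Leg 4: heading 334.5°; drift -4.8° → track 329.7°, groundspeed 206.9 kt

Leg 1: track=10.8°, groundspeed=196.1 kt
Leg 2: track=309.2°, groundspeed=213.3 kt
Leg 3: track=257.5°, groundspeed=225.7 kt
Leg 4: track=329.7°, groundspeed=206.9 kt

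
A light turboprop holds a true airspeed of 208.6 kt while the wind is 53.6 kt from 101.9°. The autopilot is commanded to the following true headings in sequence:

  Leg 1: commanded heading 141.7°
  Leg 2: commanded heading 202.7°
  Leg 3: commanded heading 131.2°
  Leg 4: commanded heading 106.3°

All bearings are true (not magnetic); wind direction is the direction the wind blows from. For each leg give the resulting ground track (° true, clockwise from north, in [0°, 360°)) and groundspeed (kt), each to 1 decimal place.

Leg 1: heading 141.7°; drift +11.6° → track 153.3°, groundspeed 170.9 kt
Leg 2: heading 202.7°; drift +13.5° → track 216.2°, groundspeed 224.9 kt
Leg 3: heading 131.2°; drift +9.2° → track 140.4°, groundspeed 164.0 kt
Leg 4: heading 106.3°; drift +1.5° → track 107.8°, groundspeed 155.2 kt

Leg 1: track=153.3°, groundspeed=170.9 kt
Leg 2: track=216.2°, groundspeed=224.9 kt
Leg 3: track=140.4°, groundspeed=164.0 kt
Leg 4: track=107.8°, groundspeed=155.2 kt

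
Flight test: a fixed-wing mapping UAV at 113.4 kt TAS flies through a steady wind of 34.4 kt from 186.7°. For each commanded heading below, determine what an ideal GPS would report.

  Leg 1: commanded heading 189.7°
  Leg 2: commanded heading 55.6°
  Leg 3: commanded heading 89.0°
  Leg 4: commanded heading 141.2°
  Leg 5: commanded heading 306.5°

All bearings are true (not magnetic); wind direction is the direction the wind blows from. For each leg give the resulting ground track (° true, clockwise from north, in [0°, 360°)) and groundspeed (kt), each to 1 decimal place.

Leg 1: track=191.0°, groundspeed=79.1 kt
Leg 2: track=44.8°, groundspeed=138.5 kt
Leg 3: track=72.9°, groundspeed=122.8 kt
Leg 4: track=125.8°, groundspeed=92.6 kt
Leg 5: track=319.4°, groundspeed=133.9 kt

Leg 1: heading 189.7°; drift +1.3° → track 191.0°, groundspeed 79.1 kt
Leg 2: heading 55.6°; drift -10.8° → track 44.8°, groundspeed 138.5 kt
Leg 3: heading 89.0°; drift -16.1° → track 72.9°, groundspeed 122.8 kt
Leg 4: heading 141.2°; drift -15.4° → track 125.8°, groundspeed 92.6 kt
Leg 5: heading 306.5°; drift +12.9° → track 319.4°, groundspeed 133.9 kt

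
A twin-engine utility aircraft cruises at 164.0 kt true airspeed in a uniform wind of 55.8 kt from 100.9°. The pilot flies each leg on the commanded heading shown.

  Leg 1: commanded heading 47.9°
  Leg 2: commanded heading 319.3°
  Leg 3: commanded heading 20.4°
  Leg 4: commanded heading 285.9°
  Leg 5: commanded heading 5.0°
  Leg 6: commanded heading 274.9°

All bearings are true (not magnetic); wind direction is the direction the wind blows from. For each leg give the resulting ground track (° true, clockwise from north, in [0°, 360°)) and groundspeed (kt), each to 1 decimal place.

Leg 1: track=29.0°, groundspeed=137.8 kt
Leg 2: track=309.8°, groundspeed=210.6 kt
Leg 3: track=0.8°, groundspeed=164.3 kt
Leg 4: track=284.6°, groundspeed=219.6 kt
Leg 5: track=346.9°, groundspeed=178.6 kt
Leg 6: track=276.4°, groundspeed=219.6 kt

Leg 1: heading 47.9°; drift -18.9° → track 29.0°, groundspeed 137.8 kt
Leg 2: heading 319.3°; drift -9.5° → track 309.8°, groundspeed 210.6 kt
Leg 3: heading 20.4°; drift -19.6° → track 0.8°, groundspeed 164.3 kt
Leg 4: heading 285.9°; drift -1.3° → track 284.6°, groundspeed 219.6 kt
Leg 5: heading 5.0°; drift -18.1° → track 346.9°, groundspeed 178.6 kt
Leg 6: heading 274.9°; drift +1.5° → track 276.4°, groundspeed 219.6 kt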